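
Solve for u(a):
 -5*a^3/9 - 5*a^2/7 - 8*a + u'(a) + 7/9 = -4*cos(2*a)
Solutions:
 u(a) = C1 + 5*a^4/36 + 5*a^3/21 + 4*a^2 - 7*a/9 - 4*sin(a)*cos(a)


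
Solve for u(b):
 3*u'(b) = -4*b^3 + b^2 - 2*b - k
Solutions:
 u(b) = C1 - b^4/3 + b^3/9 - b^2/3 - b*k/3


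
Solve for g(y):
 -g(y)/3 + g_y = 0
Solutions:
 g(y) = C1*exp(y/3)


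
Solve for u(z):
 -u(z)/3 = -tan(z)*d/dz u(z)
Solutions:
 u(z) = C1*sin(z)^(1/3)


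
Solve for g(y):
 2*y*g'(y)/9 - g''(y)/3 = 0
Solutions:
 g(y) = C1 + C2*erfi(sqrt(3)*y/3)


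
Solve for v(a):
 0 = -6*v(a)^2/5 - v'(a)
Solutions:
 v(a) = 5/(C1 + 6*a)


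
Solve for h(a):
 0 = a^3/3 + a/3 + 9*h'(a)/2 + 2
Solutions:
 h(a) = C1 - a^4/54 - a^2/27 - 4*a/9


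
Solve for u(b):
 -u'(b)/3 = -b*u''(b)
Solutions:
 u(b) = C1 + C2*b^(4/3)


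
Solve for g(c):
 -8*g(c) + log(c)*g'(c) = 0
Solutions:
 g(c) = C1*exp(8*li(c))


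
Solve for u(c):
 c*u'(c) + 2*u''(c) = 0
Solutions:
 u(c) = C1 + C2*erf(c/2)


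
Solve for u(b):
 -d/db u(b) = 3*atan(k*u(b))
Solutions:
 Integral(1/atan(_y*k), (_y, u(b))) = C1 - 3*b


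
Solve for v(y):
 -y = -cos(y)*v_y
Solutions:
 v(y) = C1 + Integral(y/cos(y), y)


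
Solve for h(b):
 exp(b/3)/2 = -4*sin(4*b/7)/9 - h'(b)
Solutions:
 h(b) = C1 - 3*exp(b/3)/2 + 7*cos(4*b/7)/9


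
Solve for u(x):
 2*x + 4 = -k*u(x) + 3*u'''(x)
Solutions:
 u(x) = C1*exp(3^(2/3)*k^(1/3)*x/3) + C2*exp(k^(1/3)*x*(-3^(2/3) + 3*3^(1/6)*I)/6) + C3*exp(-k^(1/3)*x*(3^(2/3) + 3*3^(1/6)*I)/6) - 2*x/k - 4/k


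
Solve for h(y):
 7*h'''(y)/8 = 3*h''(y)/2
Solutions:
 h(y) = C1 + C2*y + C3*exp(12*y/7)


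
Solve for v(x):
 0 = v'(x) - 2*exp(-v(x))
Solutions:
 v(x) = log(C1 + 2*x)


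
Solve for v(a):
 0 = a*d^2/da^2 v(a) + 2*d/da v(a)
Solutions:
 v(a) = C1 + C2/a


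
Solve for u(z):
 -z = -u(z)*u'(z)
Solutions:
 u(z) = -sqrt(C1 + z^2)
 u(z) = sqrt(C1 + z^2)


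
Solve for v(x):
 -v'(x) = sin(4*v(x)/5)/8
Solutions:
 x/8 + 5*log(cos(4*v(x)/5) - 1)/8 - 5*log(cos(4*v(x)/5) + 1)/8 = C1


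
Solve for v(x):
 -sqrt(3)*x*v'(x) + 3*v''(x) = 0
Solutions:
 v(x) = C1 + C2*erfi(sqrt(2)*3^(3/4)*x/6)


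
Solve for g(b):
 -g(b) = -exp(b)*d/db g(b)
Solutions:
 g(b) = C1*exp(-exp(-b))


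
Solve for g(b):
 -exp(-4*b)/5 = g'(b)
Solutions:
 g(b) = C1 + exp(-4*b)/20


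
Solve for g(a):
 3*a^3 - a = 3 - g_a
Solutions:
 g(a) = C1 - 3*a^4/4 + a^2/2 + 3*a


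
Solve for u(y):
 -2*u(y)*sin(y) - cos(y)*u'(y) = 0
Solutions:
 u(y) = C1*cos(y)^2


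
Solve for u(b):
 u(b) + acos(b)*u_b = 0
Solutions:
 u(b) = C1*exp(-Integral(1/acos(b), b))


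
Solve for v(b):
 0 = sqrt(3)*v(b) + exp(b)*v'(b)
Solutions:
 v(b) = C1*exp(sqrt(3)*exp(-b))


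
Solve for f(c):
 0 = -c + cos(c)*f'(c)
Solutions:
 f(c) = C1 + Integral(c/cos(c), c)


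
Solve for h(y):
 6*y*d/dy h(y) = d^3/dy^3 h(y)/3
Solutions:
 h(y) = C1 + Integral(C2*airyai(18^(1/3)*y) + C3*airybi(18^(1/3)*y), y)


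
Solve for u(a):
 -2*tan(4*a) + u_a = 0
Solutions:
 u(a) = C1 - log(cos(4*a))/2


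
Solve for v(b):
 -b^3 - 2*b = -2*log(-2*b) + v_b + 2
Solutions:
 v(b) = C1 - b^4/4 - b^2 + 2*b*log(-b) + 2*b*(-2 + log(2))


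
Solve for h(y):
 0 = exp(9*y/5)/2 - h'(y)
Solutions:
 h(y) = C1 + 5*exp(9*y/5)/18


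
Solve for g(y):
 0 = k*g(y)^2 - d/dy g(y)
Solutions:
 g(y) = -1/(C1 + k*y)


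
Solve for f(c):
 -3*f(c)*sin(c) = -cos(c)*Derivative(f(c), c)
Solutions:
 f(c) = C1/cos(c)^3


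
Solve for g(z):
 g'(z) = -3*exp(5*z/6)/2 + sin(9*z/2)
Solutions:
 g(z) = C1 - 9*exp(5*z/6)/5 - 2*cos(9*z/2)/9


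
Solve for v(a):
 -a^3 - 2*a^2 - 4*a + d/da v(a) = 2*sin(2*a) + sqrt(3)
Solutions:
 v(a) = C1 + a^4/4 + 2*a^3/3 + 2*a^2 + sqrt(3)*a - cos(2*a)


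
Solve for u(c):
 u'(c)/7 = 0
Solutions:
 u(c) = C1


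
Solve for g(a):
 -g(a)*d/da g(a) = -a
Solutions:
 g(a) = -sqrt(C1 + a^2)
 g(a) = sqrt(C1 + a^2)


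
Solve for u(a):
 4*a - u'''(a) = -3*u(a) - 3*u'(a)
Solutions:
 u(a) = C1*exp(-2^(1/3)*a*(2/(sqrt(5) + 3)^(1/3) + 2^(1/3)*(sqrt(5) + 3)^(1/3))/4)*sin(2^(1/3)*sqrt(3)*a*(-2^(1/3)*(sqrt(5) + 3)^(1/3) + 2/(sqrt(5) + 3)^(1/3))/4) + C2*exp(-2^(1/3)*a*(2/(sqrt(5) + 3)^(1/3) + 2^(1/3)*(sqrt(5) + 3)^(1/3))/4)*cos(2^(1/3)*sqrt(3)*a*(-2^(1/3)*(sqrt(5) + 3)^(1/3) + 2/(sqrt(5) + 3)^(1/3))/4) + C3*exp(2^(1/3)*a*((sqrt(5) + 3)^(-1/3) + 2^(1/3)*(sqrt(5) + 3)^(1/3)/2)) - 4*a/3 + 4/3


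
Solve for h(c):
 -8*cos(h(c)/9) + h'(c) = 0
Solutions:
 -8*c - 9*log(sin(h(c)/9) - 1)/2 + 9*log(sin(h(c)/9) + 1)/2 = C1


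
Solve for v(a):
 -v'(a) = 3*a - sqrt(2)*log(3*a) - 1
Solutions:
 v(a) = C1 - 3*a^2/2 + sqrt(2)*a*log(a) - sqrt(2)*a + a + sqrt(2)*a*log(3)


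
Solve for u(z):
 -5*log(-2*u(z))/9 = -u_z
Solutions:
 -9*Integral(1/(log(-_y) + log(2)), (_y, u(z)))/5 = C1 - z


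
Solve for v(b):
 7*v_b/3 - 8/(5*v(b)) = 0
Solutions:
 v(b) = -sqrt(C1 + 1680*b)/35
 v(b) = sqrt(C1 + 1680*b)/35


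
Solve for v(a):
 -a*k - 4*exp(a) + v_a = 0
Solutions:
 v(a) = C1 + a^2*k/2 + 4*exp(a)


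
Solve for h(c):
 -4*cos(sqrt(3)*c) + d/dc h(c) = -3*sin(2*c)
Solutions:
 h(c) = C1 + 4*sqrt(3)*sin(sqrt(3)*c)/3 + 3*cos(2*c)/2


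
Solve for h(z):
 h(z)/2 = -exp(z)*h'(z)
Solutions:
 h(z) = C1*exp(exp(-z)/2)


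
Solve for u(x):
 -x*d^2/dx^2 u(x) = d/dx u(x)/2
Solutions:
 u(x) = C1 + C2*sqrt(x)


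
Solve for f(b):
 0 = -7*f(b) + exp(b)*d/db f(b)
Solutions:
 f(b) = C1*exp(-7*exp(-b))


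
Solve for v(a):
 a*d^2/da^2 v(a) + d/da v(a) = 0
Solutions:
 v(a) = C1 + C2*log(a)


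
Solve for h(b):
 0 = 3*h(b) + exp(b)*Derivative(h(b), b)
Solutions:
 h(b) = C1*exp(3*exp(-b))


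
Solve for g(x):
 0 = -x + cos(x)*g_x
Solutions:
 g(x) = C1 + Integral(x/cos(x), x)


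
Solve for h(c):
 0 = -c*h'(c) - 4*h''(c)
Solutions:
 h(c) = C1 + C2*erf(sqrt(2)*c/4)


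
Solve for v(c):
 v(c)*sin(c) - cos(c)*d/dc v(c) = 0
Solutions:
 v(c) = C1/cos(c)


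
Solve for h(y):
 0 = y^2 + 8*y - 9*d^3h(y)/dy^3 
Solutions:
 h(y) = C1 + C2*y + C3*y^2 + y^5/540 + y^4/27


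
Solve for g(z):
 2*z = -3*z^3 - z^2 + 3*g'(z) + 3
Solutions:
 g(z) = C1 + z^4/4 + z^3/9 + z^2/3 - z


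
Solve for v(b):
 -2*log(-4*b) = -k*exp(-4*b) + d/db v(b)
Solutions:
 v(b) = C1 - 2*b*log(-b) + 2*b*(1 - 2*log(2)) - k*exp(-4*b)/4


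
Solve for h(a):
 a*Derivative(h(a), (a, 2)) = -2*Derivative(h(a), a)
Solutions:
 h(a) = C1 + C2/a


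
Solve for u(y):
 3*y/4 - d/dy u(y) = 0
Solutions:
 u(y) = C1 + 3*y^2/8


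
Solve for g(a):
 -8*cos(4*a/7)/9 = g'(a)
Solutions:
 g(a) = C1 - 14*sin(4*a/7)/9


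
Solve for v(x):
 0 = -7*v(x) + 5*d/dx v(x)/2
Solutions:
 v(x) = C1*exp(14*x/5)


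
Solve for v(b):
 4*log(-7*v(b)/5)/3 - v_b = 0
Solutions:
 -3*Integral(1/(log(-_y) - log(5) + log(7)), (_y, v(b)))/4 = C1 - b


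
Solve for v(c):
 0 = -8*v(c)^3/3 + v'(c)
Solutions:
 v(c) = -sqrt(6)*sqrt(-1/(C1 + 8*c))/2
 v(c) = sqrt(6)*sqrt(-1/(C1 + 8*c))/2


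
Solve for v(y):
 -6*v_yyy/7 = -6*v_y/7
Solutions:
 v(y) = C1 + C2*exp(-y) + C3*exp(y)


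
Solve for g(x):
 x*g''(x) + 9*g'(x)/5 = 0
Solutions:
 g(x) = C1 + C2/x^(4/5)


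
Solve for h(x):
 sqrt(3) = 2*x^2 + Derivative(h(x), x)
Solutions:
 h(x) = C1 - 2*x^3/3 + sqrt(3)*x


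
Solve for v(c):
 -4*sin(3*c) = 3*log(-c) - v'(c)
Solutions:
 v(c) = C1 + 3*c*log(-c) - 3*c - 4*cos(3*c)/3


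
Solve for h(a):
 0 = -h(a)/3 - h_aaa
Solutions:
 h(a) = C3*exp(-3^(2/3)*a/3) + (C1*sin(3^(1/6)*a/2) + C2*cos(3^(1/6)*a/2))*exp(3^(2/3)*a/6)


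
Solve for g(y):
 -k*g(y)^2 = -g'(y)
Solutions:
 g(y) = -1/(C1 + k*y)


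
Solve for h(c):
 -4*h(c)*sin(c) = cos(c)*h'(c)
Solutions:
 h(c) = C1*cos(c)^4


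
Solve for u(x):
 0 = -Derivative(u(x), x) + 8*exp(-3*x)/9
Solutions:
 u(x) = C1 - 8*exp(-3*x)/27


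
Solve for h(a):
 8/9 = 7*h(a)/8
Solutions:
 h(a) = 64/63


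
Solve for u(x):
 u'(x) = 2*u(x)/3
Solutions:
 u(x) = C1*exp(2*x/3)


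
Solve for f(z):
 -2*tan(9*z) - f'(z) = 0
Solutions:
 f(z) = C1 + 2*log(cos(9*z))/9


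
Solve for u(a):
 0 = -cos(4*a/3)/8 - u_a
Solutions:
 u(a) = C1 - 3*sin(4*a/3)/32


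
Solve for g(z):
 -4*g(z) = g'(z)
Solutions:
 g(z) = C1*exp(-4*z)


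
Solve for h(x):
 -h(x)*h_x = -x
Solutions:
 h(x) = -sqrt(C1 + x^2)
 h(x) = sqrt(C1 + x^2)


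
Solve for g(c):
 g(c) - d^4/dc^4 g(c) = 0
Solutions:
 g(c) = C1*exp(-c) + C2*exp(c) + C3*sin(c) + C4*cos(c)


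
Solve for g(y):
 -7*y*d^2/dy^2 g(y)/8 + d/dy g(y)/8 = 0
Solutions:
 g(y) = C1 + C2*y^(8/7)


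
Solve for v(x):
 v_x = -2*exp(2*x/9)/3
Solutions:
 v(x) = C1 - 3*exp(2*x/9)


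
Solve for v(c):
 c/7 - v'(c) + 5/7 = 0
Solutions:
 v(c) = C1 + c^2/14 + 5*c/7


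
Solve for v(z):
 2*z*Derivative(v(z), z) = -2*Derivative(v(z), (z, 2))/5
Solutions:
 v(z) = C1 + C2*erf(sqrt(10)*z/2)


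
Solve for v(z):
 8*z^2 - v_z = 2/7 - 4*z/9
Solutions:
 v(z) = C1 + 8*z^3/3 + 2*z^2/9 - 2*z/7


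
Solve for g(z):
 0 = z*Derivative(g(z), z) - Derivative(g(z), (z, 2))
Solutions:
 g(z) = C1 + C2*erfi(sqrt(2)*z/2)


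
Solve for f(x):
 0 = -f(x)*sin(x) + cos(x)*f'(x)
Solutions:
 f(x) = C1/cos(x)


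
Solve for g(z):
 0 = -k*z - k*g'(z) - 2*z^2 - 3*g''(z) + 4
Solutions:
 g(z) = C1 + C2*exp(-k*z/3) - z^2/2 - 2*z^3/(3*k) + 7*z/k + 6*z^2/k^2 - 36*z/k^3


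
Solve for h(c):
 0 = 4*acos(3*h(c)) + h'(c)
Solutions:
 Integral(1/acos(3*_y), (_y, h(c))) = C1 - 4*c


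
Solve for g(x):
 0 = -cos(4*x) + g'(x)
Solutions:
 g(x) = C1 + sin(4*x)/4


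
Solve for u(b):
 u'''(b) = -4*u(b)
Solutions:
 u(b) = C3*exp(-2^(2/3)*b) + (C1*sin(2^(2/3)*sqrt(3)*b/2) + C2*cos(2^(2/3)*sqrt(3)*b/2))*exp(2^(2/3)*b/2)


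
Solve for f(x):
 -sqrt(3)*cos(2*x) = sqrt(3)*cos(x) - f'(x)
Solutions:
 f(x) = C1 + sqrt(3)*sin(x) + sqrt(3)*sin(2*x)/2


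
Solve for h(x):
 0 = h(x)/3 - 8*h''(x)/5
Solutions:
 h(x) = C1*exp(-sqrt(30)*x/12) + C2*exp(sqrt(30)*x/12)


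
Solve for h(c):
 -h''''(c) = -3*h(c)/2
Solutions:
 h(c) = C1*exp(-2^(3/4)*3^(1/4)*c/2) + C2*exp(2^(3/4)*3^(1/4)*c/2) + C3*sin(2^(3/4)*3^(1/4)*c/2) + C4*cos(2^(3/4)*3^(1/4)*c/2)


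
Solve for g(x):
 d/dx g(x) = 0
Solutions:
 g(x) = C1


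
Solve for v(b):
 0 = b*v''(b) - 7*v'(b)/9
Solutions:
 v(b) = C1 + C2*b^(16/9)


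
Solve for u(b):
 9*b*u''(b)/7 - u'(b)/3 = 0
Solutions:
 u(b) = C1 + C2*b^(34/27)


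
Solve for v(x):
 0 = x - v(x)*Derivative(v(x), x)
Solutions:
 v(x) = -sqrt(C1 + x^2)
 v(x) = sqrt(C1 + x^2)


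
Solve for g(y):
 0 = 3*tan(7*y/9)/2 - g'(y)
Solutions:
 g(y) = C1 - 27*log(cos(7*y/9))/14


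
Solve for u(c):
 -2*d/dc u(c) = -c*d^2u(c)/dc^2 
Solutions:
 u(c) = C1 + C2*c^3


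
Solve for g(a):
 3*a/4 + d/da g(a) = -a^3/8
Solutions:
 g(a) = C1 - a^4/32 - 3*a^2/8


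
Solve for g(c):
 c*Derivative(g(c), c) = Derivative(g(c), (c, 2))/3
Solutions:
 g(c) = C1 + C2*erfi(sqrt(6)*c/2)


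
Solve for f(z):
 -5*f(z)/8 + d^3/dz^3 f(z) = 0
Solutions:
 f(z) = C3*exp(5^(1/3)*z/2) + (C1*sin(sqrt(3)*5^(1/3)*z/4) + C2*cos(sqrt(3)*5^(1/3)*z/4))*exp(-5^(1/3)*z/4)


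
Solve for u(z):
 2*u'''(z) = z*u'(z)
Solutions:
 u(z) = C1 + Integral(C2*airyai(2^(2/3)*z/2) + C3*airybi(2^(2/3)*z/2), z)


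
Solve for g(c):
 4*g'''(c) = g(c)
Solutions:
 g(c) = C3*exp(2^(1/3)*c/2) + (C1*sin(2^(1/3)*sqrt(3)*c/4) + C2*cos(2^(1/3)*sqrt(3)*c/4))*exp(-2^(1/3)*c/4)


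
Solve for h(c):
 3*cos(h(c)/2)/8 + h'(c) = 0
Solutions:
 3*c/8 - log(sin(h(c)/2) - 1) + log(sin(h(c)/2) + 1) = C1


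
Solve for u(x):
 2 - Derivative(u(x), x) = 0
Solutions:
 u(x) = C1 + 2*x


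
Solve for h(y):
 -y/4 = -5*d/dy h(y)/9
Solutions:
 h(y) = C1 + 9*y^2/40


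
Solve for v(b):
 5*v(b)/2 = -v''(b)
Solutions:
 v(b) = C1*sin(sqrt(10)*b/2) + C2*cos(sqrt(10)*b/2)


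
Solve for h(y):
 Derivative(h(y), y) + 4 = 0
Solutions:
 h(y) = C1 - 4*y


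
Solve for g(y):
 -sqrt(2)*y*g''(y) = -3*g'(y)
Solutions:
 g(y) = C1 + C2*y^(1 + 3*sqrt(2)/2)


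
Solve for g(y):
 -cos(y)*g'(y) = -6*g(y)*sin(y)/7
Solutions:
 g(y) = C1/cos(y)^(6/7)


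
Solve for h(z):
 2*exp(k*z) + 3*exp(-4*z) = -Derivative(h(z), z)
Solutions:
 h(z) = C1 + 3*exp(-4*z)/4 - 2*exp(k*z)/k


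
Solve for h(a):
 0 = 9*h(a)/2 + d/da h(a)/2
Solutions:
 h(a) = C1*exp(-9*a)


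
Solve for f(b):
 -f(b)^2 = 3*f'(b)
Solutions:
 f(b) = 3/(C1 + b)


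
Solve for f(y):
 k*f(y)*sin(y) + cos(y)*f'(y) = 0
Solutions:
 f(y) = C1*exp(k*log(cos(y)))


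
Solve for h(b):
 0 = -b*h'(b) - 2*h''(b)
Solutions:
 h(b) = C1 + C2*erf(b/2)


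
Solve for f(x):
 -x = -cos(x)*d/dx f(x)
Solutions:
 f(x) = C1 + Integral(x/cos(x), x)


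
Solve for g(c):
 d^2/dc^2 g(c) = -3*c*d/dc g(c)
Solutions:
 g(c) = C1 + C2*erf(sqrt(6)*c/2)


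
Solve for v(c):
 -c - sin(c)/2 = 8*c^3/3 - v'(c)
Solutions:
 v(c) = C1 + 2*c^4/3 + c^2/2 - cos(c)/2


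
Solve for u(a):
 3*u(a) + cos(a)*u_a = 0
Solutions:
 u(a) = C1*(sin(a) - 1)^(3/2)/(sin(a) + 1)^(3/2)


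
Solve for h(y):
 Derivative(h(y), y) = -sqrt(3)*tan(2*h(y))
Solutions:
 h(y) = -asin(C1*exp(-2*sqrt(3)*y))/2 + pi/2
 h(y) = asin(C1*exp(-2*sqrt(3)*y))/2


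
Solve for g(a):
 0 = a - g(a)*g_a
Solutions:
 g(a) = -sqrt(C1 + a^2)
 g(a) = sqrt(C1 + a^2)


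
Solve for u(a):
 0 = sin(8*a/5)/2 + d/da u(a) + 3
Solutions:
 u(a) = C1 - 3*a + 5*cos(8*a/5)/16


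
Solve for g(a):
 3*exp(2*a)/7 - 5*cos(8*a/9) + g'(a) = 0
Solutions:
 g(a) = C1 - 3*exp(2*a)/14 + 45*sin(8*a/9)/8


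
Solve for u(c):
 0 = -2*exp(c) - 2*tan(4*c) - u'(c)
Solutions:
 u(c) = C1 - 2*exp(c) + log(cos(4*c))/2


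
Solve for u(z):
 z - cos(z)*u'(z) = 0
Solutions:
 u(z) = C1 + Integral(z/cos(z), z)


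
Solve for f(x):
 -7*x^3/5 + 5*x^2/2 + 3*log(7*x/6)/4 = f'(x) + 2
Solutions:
 f(x) = C1 - 7*x^4/20 + 5*x^3/6 + 3*x*log(x)/4 - 11*x/4 - 3*x*log(6)/4 + 3*x*log(7)/4


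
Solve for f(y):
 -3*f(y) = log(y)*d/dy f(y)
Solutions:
 f(y) = C1*exp(-3*li(y))


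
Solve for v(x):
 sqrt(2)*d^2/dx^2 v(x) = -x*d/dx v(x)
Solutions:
 v(x) = C1 + C2*erf(2^(1/4)*x/2)


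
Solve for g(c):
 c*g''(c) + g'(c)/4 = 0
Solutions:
 g(c) = C1 + C2*c^(3/4)


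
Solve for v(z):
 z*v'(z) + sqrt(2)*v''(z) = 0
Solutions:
 v(z) = C1 + C2*erf(2^(1/4)*z/2)


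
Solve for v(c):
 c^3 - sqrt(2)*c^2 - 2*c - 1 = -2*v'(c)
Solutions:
 v(c) = C1 - c^4/8 + sqrt(2)*c^3/6 + c^2/2 + c/2


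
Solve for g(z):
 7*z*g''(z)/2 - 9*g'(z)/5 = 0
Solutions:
 g(z) = C1 + C2*z^(53/35)


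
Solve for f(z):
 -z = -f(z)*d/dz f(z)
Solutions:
 f(z) = -sqrt(C1 + z^2)
 f(z) = sqrt(C1 + z^2)


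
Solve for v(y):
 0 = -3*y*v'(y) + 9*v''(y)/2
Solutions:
 v(y) = C1 + C2*erfi(sqrt(3)*y/3)


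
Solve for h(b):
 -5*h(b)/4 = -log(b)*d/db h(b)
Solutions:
 h(b) = C1*exp(5*li(b)/4)


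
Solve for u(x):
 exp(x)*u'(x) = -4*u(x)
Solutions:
 u(x) = C1*exp(4*exp(-x))


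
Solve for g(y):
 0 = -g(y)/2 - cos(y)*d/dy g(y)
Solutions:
 g(y) = C1*(sin(y) - 1)^(1/4)/(sin(y) + 1)^(1/4)


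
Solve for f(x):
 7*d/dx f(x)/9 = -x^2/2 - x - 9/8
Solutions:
 f(x) = C1 - 3*x^3/14 - 9*x^2/14 - 81*x/56


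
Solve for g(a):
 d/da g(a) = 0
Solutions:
 g(a) = C1


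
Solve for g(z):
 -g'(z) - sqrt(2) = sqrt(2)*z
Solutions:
 g(z) = C1 - sqrt(2)*z^2/2 - sqrt(2)*z


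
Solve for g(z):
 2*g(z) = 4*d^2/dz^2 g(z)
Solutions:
 g(z) = C1*exp(-sqrt(2)*z/2) + C2*exp(sqrt(2)*z/2)


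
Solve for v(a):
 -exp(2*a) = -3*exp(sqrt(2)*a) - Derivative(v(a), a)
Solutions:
 v(a) = C1 + exp(2*a)/2 - 3*sqrt(2)*exp(sqrt(2)*a)/2


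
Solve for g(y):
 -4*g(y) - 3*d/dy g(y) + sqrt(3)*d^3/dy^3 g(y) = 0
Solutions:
 g(y) = C1*exp(-y*(3^(5/6)/(sqrt(12 - sqrt(3)) + 2*sqrt(3))^(1/3) + 3^(2/3)*(sqrt(12 - sqrt(3)) + 2*sqrt(3))^(1/3))/6)*sin(y*(-3^(1/6)*(sqrt(12 - sqrt(3)) + 2*sqrt(3))^(1/3) + 3^(1/3)/(sqrt(12 - sqrt(3)) + 2*sqrt(3))^(1/3))/2) + C2*exp(-y*(3^(5/6)/(sqrt(12 - sqrt(3)) + 2*sqrt(3))^(1/3) + 3^(2/3)*(sqrt(12 - sqrt(3)) + 2*sqrt(3))^(1/3))/6)*cos(y*(-3^(1/6)*(sqrt(12 - sqrt(3)) + 2*sqrt(3))^(1/3) + 3^(1/3)/(sqrt(12 - sqrt(3)) + 2*sqrt(3))^(1/3))/2) + C3*exp(y*(3^(5/6)/(sqrt(12 - sqrt(3)) + 2*sqrt(3))^(1/3) + 3^(2/3)*(sqrt(12 - sqrt(3)) + 2*sqrt(3))^(1/3))/3)


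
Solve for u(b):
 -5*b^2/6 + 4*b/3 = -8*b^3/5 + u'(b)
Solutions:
 u(b) = C1 + 2*b^4/5 - 5*b^3/18 + 2*b^2/3


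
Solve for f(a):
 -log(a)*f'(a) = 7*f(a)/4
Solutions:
 f(a) = C1*exp(-7*li(a)/4)


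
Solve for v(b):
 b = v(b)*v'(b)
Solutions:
 v(b) = -sqrt(C1 + b^2)
 v(b) = sqrt(C1 + b^2)


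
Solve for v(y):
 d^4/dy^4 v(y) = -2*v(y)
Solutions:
 v(y) = (C1*sin(2^(3/4)*y/2) + C2*cos(2^(3/4)*y/2))*exp(-2^(3/4)*y/2) + (C3*sin(2^(3/4)*y/2) + C4*cos(2^(3/4)*y/2))*exp(2^(3/4)*y/2)


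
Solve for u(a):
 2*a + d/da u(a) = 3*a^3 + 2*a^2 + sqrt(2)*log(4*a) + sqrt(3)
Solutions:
 u(a) = C1 + 3*a^4/4 + 2*a^3/3 - a^2 + sqrt(2)*a*log(a) - sqrt(2)*a + sqrt(3)*a + 2*sqrt(2)*a*log(2)


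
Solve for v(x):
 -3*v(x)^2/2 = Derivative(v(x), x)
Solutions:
 v(x) = 2/(C1 + 3*x)


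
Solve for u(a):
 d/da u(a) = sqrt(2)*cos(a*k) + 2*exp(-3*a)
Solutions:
 u(a) = C1 - 2*exp(-3*a)/3 + sqrt(2)*sin(a*k)/k


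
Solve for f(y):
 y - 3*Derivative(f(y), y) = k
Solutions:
 f(y) = C1 - k*y/3 + y^2/6


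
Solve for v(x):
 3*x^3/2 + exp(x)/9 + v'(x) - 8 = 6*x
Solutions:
 v(x) = C1 - 3*x^4/8 + 3*x^2 + 8*x - exp(x)/9


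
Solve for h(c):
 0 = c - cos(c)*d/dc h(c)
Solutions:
 h(c) = C1 + Integral(c/cos(c), c)


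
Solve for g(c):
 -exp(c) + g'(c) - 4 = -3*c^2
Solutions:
 g(c) = C1 - c^3 + 4*c + exp(c)


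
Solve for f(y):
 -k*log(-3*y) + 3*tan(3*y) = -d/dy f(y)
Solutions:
 f(y) = C1 + k*y*(log(-y) - 1) + k*y*log(3) + log(cos(3*y))


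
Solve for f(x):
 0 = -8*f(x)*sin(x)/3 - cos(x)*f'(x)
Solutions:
 f(x) = C1*cos(x)^(8/3)


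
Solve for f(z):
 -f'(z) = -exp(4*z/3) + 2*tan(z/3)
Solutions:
 f(z) = C1 + 3*exp(4*z/3)/4 + 6*log(cos(z/3))


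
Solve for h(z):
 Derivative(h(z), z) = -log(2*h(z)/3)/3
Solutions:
 3*Integral(1/(log(_y) - log(3) + log(2)), (_y, h(z))) = C1 - z


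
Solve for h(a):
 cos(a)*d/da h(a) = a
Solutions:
 h(a) = C1 + Integral(a/cos(a), a)


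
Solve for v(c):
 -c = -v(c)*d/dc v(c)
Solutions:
 v(c) = -sqrt(C1 + c^2)
 v(c) = sqrt(C1 + c^2)


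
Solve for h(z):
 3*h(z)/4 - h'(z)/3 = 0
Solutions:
 h(z) = C1*exp(9*z/4)


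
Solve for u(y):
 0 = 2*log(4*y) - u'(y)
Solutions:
 u(y) = C1 + 2*y*log(y) - 2*y + y*log(16)


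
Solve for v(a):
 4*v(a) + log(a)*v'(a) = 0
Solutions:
 v(a) = C1*exp(-4*li(a))


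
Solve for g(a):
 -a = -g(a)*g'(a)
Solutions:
 g(a) = -sqrt(C1 + a^2)
 g(a) = sqrt(C1 + a^2)


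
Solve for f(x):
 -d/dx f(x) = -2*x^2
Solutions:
 f(x) = C1 + 2*x^3/3


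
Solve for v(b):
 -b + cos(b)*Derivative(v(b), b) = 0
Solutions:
 v(b) = C1 + Integral(b/cos(b), b)


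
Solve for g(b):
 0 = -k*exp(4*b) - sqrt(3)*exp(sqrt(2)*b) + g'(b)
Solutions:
 g(b) = C1 + k*exp(4*b)/4 + sqrt(6)*exp(sqrt(2)*b)/2


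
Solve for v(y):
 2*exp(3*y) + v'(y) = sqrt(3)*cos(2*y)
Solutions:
 v(y) = C1 - 2*exp(3*y)/3 + sqrt(3)*sin(2*y)/2


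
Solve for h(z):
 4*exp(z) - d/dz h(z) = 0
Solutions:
 h(z) = C1 + 4*exp(z)


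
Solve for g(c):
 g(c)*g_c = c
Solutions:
 g(c) = -sqrt(C1 + c^2)
 g(c) = sqrt(C1 + c^2)


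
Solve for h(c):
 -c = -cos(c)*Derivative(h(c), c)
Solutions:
 h(c) = C1 + Integral(c/cos(c), c)


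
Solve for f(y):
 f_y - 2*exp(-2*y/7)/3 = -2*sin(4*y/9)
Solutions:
 f(y) = C1 + 9*cos(4*y/9)/2 - 7*exp(-2*y/7)/3


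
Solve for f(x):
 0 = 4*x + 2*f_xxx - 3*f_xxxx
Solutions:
 f(x) = C1 + C2*x + C3*x^2 + C4*exp(2*x/3) - x^4/12 - x^3/2


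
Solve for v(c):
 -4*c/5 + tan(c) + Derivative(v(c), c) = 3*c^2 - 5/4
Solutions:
 v(c) = C1 + c^3 + 2*c^2/5 - 5*c/4 + log(cos(c))


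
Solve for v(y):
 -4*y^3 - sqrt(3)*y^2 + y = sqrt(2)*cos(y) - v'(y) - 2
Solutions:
 v(y) = C1 + y^4 + sqrt(3)*y^3/3 - y^2/2 - 2*y + sqrt(2)*sin(y)


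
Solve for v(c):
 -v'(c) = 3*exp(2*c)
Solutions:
 v(c) = C1 - 3*exp(2*c)/2


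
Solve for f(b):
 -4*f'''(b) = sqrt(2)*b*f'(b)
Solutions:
 f(b) = C1 + Integral(C2*airyai(-sqrt(2)*b/2) + C3*airybi(-sqrt(2)*b/2), b)


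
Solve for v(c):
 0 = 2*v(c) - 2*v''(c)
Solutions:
 v(c) = C1*exp(-c) + C2*exp(c)


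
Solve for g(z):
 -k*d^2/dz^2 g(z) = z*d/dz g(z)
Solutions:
 g(z) = C1 + C2*sqrt(k)*erf(sqrt(2)*z*sqrt(1/k)/2)


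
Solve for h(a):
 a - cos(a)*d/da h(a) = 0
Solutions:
 h(a) = C1 + Integral(a/cos(a), a)


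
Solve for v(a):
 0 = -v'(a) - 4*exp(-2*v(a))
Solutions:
 v(a) = log(-sqrt(C1 - 8*a))
 v(a) = log(C1 - 8*a)/2


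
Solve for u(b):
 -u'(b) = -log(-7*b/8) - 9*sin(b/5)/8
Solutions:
 u(b) = C1 + b*log(-b) - 3*b*log(2) - b + b*log(7) - 45*cos(b/5)/8


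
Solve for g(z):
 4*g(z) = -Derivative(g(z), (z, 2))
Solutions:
 g(z) = C1*sin(2*z) + C2*cos(2*z)


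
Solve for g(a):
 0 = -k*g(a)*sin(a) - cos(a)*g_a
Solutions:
 g(a) = C1*exp(k*log(cos(a)))


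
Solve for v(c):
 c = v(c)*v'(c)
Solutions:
 v(c) = -sqrt(C1 + c^2)
 v(c) = sqrt(C1 + c^2)


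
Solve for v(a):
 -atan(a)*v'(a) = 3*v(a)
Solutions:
 v(a) = C1*exp(-3*Integral(1/atan(a), a))


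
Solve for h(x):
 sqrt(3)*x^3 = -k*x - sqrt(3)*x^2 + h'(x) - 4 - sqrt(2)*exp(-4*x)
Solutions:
 h(x) = C1 + k*x^2/2 + sqrt(3)*x^4/4 + sqrt(3)*x^3/3 + 4*x - sqrt(2)*exp(-4*x)/4


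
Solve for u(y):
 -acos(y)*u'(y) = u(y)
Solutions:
 u(y) = C1*exp(-Integral(1/acos(y), y))


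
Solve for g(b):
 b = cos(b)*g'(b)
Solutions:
 g(b) = C1 + Integral(b/cos(b), b)


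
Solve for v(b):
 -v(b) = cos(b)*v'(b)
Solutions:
 v(b) = C1*sqrt(sin(b) - 1)/sqrt(sin(b) + 1)


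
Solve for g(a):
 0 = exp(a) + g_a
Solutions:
 g(a) = C1 - exp(a)


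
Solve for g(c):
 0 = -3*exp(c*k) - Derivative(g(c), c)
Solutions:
 g(c) = C1 - 3*exp(c*k)/k


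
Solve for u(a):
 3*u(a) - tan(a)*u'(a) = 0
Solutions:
 u(a) = C1*sin(a)^3


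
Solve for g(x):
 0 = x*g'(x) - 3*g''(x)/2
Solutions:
 g(x) = C1 + C2*erfi(sqrt(3)*x/3)


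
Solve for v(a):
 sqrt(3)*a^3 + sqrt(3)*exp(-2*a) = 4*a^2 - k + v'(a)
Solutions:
 v(a) = C1 + sqrt(3)*a^4/4 - 4*a^3/3 + a*k - sqrt(3)*exp(-2*a)/2


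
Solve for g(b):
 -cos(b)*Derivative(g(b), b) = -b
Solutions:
 g(b) = C1 + Integral(b/cos(b), b)


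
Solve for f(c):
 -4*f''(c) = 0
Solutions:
 f(c) = C1 + C2*c


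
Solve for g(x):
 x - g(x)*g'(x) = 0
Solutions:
 g(x) = -sqrt(C1 + x^2)
 g(x) = sqrt(C1 + x^2)


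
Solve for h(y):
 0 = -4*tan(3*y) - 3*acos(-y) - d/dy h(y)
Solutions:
 h(y) = C1 - 3*y*acos(-y) - 3*sqrt(1 - y^2) + 4*log(cos(3*y))/3


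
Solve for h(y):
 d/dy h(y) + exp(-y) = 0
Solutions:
 h(y) = C1 + exp(-y)


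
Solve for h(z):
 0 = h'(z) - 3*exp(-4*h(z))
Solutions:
 h(z) = log(-I*(C1 + 12*z)^(1/4))
 h(z) = log(I*(C1 + 12*z)^(1/4))
 h(z) = log(-(C1 + 12*z)^(1/4))
 h(z) = log(C1 + 12*z)/4


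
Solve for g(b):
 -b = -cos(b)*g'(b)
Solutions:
 g(b) = C1 + Integral(b/cos(b), b)


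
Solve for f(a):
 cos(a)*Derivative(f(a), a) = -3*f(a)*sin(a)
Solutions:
 f(a) = C1*cos(a)^3


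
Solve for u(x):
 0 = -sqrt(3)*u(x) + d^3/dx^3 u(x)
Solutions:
 u(x) = C3*exp(3^(1/6)*x) + (C1*sin(3^(2/3)*x/2) + C2*cos(3^(2/3)*x/2))*exp(-3^(1/6)*x/2)


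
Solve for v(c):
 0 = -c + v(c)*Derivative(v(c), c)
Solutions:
 v(c) = -sqrt(C1 + c^2)
 v(c) = sqrt(C1 + c^2)


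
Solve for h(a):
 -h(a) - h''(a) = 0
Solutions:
 h(a) = C1*sin(a) + C2*cos(a)


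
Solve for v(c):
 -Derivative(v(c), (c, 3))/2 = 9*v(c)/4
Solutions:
 v(c) = C3*exp(-6^(2/3)*c/2) + (C1*sin(3*2^(2/3)*3^(1/6)*c/4) + C2*cos(3*2^(2/3)*3^(1/6)*c/4))*exp(6^(2/3)*c/4)


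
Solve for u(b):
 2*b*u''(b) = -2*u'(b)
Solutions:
 u(b) = C1 + C2*log(b)


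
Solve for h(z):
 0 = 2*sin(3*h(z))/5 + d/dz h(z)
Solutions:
 2*z/5 + log(cos(3*h(z)) - 1)/6 - log(cos(3*h(z)) + 1)/6 = C1


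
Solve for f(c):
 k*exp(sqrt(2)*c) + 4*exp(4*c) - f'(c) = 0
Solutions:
 f(c) = C1 + sqrt(2)*k*exp(sqrt(2)*c)/2 + exp(4*c)


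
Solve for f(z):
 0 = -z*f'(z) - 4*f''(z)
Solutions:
 f(z) = C1 + C2*erf(sqrt(2)*z/4)


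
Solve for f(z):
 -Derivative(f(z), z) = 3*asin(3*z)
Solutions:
 f(z) = C1 - 3*z*asin(3*z) - sqrt(1 - 9*z^2)


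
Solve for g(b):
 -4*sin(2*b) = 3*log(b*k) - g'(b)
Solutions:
 g(b) = C1 + 3*b*log(b*k) - 3*b - 2*cos(2*b)


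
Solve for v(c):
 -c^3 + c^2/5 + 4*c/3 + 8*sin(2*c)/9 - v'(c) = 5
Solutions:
 v(c) = C1 - c^4/4 + c^3/15 + 2*c^2/3 - 5*c - 4*cos(2*c)/9


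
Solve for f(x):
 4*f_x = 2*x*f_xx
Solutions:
 f(x) = C1 + C2*x^3


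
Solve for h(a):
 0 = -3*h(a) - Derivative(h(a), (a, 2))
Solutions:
 h(a) = C1*sin(sqrt(3)*a) + C2*cos(sqrt(3)*a)


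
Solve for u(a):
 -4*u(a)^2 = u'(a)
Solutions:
 u(a) = 1/(C1 + 4*a)


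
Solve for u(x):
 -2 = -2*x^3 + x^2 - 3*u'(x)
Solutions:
 u(x) = C1 - x^4/6 + x^3/9 + 2*x/3


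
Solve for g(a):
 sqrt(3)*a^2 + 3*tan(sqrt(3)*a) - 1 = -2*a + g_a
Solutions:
 g(a) = C1 + sqrt(3)*a^3/3 + a^2 - a - sqrt(3)*log(cos(sqrt(3)*a))


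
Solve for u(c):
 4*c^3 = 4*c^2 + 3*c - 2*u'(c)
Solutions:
 u(c) = C1 - c^4/2 + 2*c^3/3 + 3*c^2/4


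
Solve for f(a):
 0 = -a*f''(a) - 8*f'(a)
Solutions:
 f(a) = C1 + C2/a^7


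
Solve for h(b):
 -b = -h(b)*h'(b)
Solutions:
 h(b) = -sqrt(C1 + b^2)
 h(b) = sqrt(C1 + b^2)


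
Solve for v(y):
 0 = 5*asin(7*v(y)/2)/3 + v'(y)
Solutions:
 Integral(1/asin(7*_y/2), (_y, v(y))) = C1 - 5*y/3


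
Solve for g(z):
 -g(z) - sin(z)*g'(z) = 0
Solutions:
 g(z) = C1*sqrt(cos(z) + 1)/sqrt(cos(z) - 1)


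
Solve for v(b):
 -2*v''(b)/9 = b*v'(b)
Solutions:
 v(b) = C1 + C2*erf(3*b/2)


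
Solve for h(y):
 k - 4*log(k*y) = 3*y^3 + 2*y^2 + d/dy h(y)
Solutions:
 h(y) = C1 - 3*y^4/4 - 2*y^3/3 + y*(k + 4) - 4*y*log(k*y)


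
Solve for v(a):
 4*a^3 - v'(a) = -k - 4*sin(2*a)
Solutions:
 v(a) = C1 + a^4 + a*k - 2*cos(2*a)


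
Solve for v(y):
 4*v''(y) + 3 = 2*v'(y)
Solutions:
 v(y) = C1 + C2*exp(y/2) + 3*y/2


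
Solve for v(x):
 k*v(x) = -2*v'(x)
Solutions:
 v(x) = C1*exp(-k*x/2)


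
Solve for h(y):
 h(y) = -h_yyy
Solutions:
 h(y) = C3*exp(-y) + (C1*sin(sqrt(3)*y/2) + C2*cos(sqrt(3)*y/2))*exp(y/2)


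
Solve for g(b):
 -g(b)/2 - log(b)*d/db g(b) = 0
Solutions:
 g(b) = C1*exp(-li(b)/2)


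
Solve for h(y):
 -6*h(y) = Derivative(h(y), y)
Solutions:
 h(y) = C1*exp(-6*y)


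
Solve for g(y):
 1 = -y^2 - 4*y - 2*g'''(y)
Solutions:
 g(y) = C1 + C2*y + C3*y^2 - y^5/120 - y^4/12 - y^3/12


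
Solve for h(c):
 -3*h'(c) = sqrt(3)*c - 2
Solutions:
 h(c) = C1 - sqrt(3)*c^2/6 + 2*c/3


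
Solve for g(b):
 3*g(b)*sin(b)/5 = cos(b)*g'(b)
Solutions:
 g(b) = C1/cos(b)^(3/5)


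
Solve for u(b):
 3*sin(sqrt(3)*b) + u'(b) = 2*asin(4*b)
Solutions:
 u(b) = C1 + 2*b*asin(4*b) + sqrt(1 - 16*b^2)/2 + sqrt(3)*cos(sqrt(3)*b)


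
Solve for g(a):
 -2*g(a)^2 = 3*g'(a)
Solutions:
 g(a) = 3/(C1 + 2*a)


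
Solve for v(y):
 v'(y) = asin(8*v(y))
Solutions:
 Integral(1/asin(8*_y), (_y, v(y))) = C1 + y


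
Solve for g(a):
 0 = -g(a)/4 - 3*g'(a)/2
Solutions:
 g(a) = C1*exp(-a/6)


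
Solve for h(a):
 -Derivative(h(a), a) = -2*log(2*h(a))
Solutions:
 -Integral(1/(log(_y) + log(2)), (_y, h(a)))/2 = C1 - a


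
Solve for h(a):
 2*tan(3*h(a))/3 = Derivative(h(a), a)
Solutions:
 h(a) = -asin(C1*exp(2*a))/3 + pi/3
 h(a) = asin(C1*exp(2*a))/3


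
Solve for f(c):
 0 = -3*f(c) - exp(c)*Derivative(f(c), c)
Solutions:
 f(c) = C1*exp(3*exp(-c))


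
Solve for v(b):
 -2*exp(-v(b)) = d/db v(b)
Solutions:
 v(b) = log(C1 - 2*b)


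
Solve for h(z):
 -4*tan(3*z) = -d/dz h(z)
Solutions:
 h(z) = C1 - 4*log(cos(3*z))/3


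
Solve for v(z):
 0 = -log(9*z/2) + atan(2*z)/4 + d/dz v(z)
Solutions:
 v(z) = C1 + z*log(z) - z*atan(2*z)/4 - z - z*log(2) + 2*z*log(3) + log(4*z^2 + 1)/16


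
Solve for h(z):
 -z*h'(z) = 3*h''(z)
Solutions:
 h(z) = C1 + C2*erf(sqrt(6)*z/6)


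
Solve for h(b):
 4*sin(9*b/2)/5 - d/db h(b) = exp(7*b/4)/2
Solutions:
 h(b) = C1 - 2*exp(7*b/4)/7 - 8*cos(9*b/2)/45


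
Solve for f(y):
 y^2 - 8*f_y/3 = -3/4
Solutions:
 f(y) = C1 + y^3/8 + 9*y/32


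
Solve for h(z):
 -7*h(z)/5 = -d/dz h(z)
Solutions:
 h(z) = C1*exp(7*z/5)


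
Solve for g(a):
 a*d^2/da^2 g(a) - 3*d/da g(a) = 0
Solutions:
 g(a) = C1 + C2*a^4


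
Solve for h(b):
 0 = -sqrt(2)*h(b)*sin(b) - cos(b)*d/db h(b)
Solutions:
 h(b) = C1*cos(b)^(sqrt(2))


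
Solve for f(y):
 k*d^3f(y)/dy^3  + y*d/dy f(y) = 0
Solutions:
 f(y) = C1 + Integral(C2*airyai(y*(-1/k)^(1/3)) + C3*airybi(y*(-1/k)^(1/3)), y)


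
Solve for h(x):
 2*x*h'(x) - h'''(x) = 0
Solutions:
 h(x) = C1 + Integral(C2*airyai(2^(1/3)*x) + C3*airybi(2^(1/3)*x), x)


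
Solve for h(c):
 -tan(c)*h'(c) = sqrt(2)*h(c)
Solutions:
 h(c) = C1/sin(c)^(sqrt(2))


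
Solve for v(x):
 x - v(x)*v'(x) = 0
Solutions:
 v(x) = -sqrt(C1 + x^2)
 v(x) = sqrt(C1 + x^2)


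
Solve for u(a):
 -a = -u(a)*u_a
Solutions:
 u(a) = -sqrt(C1 + a^2)
 u(a) = sqrt(C1 + a^2)


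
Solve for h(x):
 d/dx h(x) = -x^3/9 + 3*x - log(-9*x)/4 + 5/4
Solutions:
 h(x) = C1 - x^4/36 + 3*x^2/2 - x*log(-x)/4 + x*(3 - log(3))/2


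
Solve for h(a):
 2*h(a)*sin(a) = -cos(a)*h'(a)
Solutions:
 h(a) = C1*cos(a)^2


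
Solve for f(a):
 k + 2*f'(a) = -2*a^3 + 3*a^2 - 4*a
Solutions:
 f(a) = C1 - a^4/4 + a^3/2 - a^2 - a*k/2


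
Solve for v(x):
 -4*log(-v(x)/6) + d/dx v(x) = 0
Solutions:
 -Integral(1/(log(-_y) - log(6)), (_y, v(x)))/4 = C1 - x


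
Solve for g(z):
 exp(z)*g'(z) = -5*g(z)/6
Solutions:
 g(z) = C1*exp(5*exp(-z)/6)


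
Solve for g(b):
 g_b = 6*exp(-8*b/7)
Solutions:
 g(b) = C1 - 21*exp(-8*b/7)/4


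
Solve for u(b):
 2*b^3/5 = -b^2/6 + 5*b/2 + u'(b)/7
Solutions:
 u(b) = C1 + 7*b^4/10 + 7*b^3/18 - 35*b^2/4


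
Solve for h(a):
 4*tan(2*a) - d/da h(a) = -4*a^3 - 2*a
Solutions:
 h(a) = C1 + a^4 + a^2 - 2*log(cos(2*a))


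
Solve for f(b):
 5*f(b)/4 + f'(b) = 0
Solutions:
 f(b) = C1*exp(-5*b/4)


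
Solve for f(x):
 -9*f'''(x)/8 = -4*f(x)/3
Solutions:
 f(x) = C3*exp(2*2^(2/3)*x/3) + (C1*sin(2^(2/3)*sqrt(3)*x/3) + C2*cos(2^(2/3)*sqrt(3)*x/3))*exp(-2^(2/3)*x/3)


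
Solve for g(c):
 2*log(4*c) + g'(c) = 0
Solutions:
 g(c) = C1 - 2*c*log(c) - c*log(16) + 2*c


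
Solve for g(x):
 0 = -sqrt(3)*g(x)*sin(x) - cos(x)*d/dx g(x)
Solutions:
 g(x) = C1*cos(x)^(sqrt(3))


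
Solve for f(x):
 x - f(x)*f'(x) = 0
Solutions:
 f(x) = -sqrt(C1 + x^2)
 f(x) = sqrt(C1 + x^2)


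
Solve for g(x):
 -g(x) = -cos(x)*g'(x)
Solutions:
 g(x) = C1*sqrt(sin(x) + 1)/sqrt(sin(x) - 1)


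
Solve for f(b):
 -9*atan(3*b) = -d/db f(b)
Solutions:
 f(b) = C1 + 9*b*atan(3*b) - 3*log(9*b^2 + 1)/2


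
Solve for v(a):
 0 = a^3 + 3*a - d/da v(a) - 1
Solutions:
 v(a) = C1 + a^4/4 + 3*a^2/2 - a


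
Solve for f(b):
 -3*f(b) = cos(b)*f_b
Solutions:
 f(b) = C1*(sin(b) - 1)^(3/2)/(sin(b) + 1)^(3/2)


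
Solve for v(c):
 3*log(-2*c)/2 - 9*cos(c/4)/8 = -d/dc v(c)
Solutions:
 v(c) = C1 - 3*c*log(-c)/2 - 3*c*log(2)/2 + 3*c/2 + 9*sin(c/4)/2


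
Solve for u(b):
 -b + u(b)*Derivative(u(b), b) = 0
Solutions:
 u(b) = -sqrt(C1 + b^2)
 u(b) = sqrt(C1 + b^2)


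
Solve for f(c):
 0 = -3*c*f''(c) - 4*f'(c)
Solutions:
 f(c) = C1 + C2/c^(1/3)


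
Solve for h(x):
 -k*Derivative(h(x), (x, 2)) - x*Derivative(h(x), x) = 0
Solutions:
 h(x) = C1 + C2*sqrt(k)*erf(sqrt(2)*x*sqrt(1/k)/2)


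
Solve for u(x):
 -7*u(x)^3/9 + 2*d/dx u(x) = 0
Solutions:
 u(x) = -3*sqrt(-1/(C1 + 7*x))
 u(x) = 3*sqrt(-1/(C1 + 7*x))


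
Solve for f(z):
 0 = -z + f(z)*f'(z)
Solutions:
 f(z) = -sqrt(C1 + z^2)
 f(z) = sqrt(C1 + z^2)


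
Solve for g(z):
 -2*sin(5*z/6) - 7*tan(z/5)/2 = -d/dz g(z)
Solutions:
 g(z) = C1 - 35*log(cos(z/5))/2 - 12*cos(5*z/6)/5


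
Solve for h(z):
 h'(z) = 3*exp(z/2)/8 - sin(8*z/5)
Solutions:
 h(z) = C1 + 3*exp(z/2)/4 + 5*cos(8*z/5)/8


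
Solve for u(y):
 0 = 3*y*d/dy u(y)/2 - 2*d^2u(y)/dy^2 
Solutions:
 u(y) = C1 + C2*erfi(sqrt(6)*y/4)


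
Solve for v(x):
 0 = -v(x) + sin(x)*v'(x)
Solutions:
 v(x) = C1*sqrt(cos(x) - 1)/sqrt(cos(x) + 1)


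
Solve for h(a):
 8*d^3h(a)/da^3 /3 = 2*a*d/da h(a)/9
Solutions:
 h(a) = C1 + Integral(C2*airyai(18^(1/3)*a/6) + C3*airybi(18^(1/3)*a/6), a)


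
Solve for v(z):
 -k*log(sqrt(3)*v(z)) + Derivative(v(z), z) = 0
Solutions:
 Integral(1/(2*log(_y) + log(3)), (_y, v(z))) = C1 + k*z/2


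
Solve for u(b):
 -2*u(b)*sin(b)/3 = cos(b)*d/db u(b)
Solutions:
 u(b) = C1*cos(b)^(2/3)


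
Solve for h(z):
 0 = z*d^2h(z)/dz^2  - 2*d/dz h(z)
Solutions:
 h(z) = C1 + C2*z^3


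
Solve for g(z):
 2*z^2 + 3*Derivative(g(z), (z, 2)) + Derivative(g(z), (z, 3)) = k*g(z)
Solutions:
 g(z) = C1*exp(-z*((-k/2 + sqrt((2 - k)^2 - 4)/2 + 1)^(1/3) + 1 + (-k/2 + sqrt((2 - k)^2 - 4)/2 + 1)^(-1/3))) + C2*exp(z*((-k/2 + sqrt((2 - k)^2 - 4)/2 + 1)^(1/3)/2 - sqrt(3)*I*(-k/2 + sqrt((2 - k)^2 - 4)/2 + 1)^(1/3)/2 - 1 - 2/((-1 + sqrt(3)*I)*(-k/2 + sqrt((2 - k)^2 - 4)/2 + 1)^(1/3)))) + C3*exp(z*((-k/2 + sqrt((2 - k)^2 - 4)/2 + 1)^(1/3)/2 + sqrt(3)*I*(-k/2 + sqrt((2 - k)^2 - 4)/2 + 1)^(1/3)/2 - 1 + 2/((1 + sqrt(3)*I)*(-k/2 + sqrt((2 - k)^2 - 4)/2 + 1)^(1/3)))) + 2*z^2/k + 12/k^2


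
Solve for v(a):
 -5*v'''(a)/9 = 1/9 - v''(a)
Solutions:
 v(a) = C1 + C2*a + C3*exp(9*a/5) + a^2/18


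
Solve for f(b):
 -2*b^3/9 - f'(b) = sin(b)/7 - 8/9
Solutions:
 f(b) = C1 - b^4/18 + 8*b/9 + cos(b)/7


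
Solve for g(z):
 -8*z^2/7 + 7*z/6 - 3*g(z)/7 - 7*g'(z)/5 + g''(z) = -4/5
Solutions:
 g(z) = C1*exp(z*(49 - sqrt(4501))/70) + C2*exp(z*(49 + sqrt(4501))/70) - 8*z^2/3 + 1813*z/90 - 103117/1350


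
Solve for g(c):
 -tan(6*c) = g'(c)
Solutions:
 g(c) = C1 + log(cos(6*c))/6


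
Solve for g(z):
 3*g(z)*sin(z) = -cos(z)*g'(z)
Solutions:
 g(z) = C1*cos(z)^3


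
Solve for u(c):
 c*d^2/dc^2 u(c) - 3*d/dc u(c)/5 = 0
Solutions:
 u(c) = C1 + C2*c^(8/5)


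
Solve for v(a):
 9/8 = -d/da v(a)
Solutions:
 v(a) = C1 - 9*a/8


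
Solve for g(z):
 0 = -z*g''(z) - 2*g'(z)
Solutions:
 g(z) = C1 + C2/z


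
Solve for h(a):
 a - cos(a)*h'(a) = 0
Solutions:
 h(a) = C1 + Integral(a/cos(a), a)


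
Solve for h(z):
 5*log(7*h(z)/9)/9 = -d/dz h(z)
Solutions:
 -9*Integral(1/(-log(_y) - log(7) + 2*log(3)), (_y, h(z)))/5 = C1 - z


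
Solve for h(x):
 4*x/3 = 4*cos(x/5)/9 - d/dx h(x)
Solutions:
 h(x) = C1 - 2*x^2/3 + 20*sin(x/5)/9


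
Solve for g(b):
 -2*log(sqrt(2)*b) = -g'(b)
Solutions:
 g(b) = C1 + 2*b*log(b) - 2*b + b*log(2)


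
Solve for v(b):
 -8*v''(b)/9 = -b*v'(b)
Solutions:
 v(b) = C1 + C2*erfi(3*b/4)


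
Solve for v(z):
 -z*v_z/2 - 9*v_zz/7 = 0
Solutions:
 v(z) = C1 + C2*erf(sqrt(7)*z/6)


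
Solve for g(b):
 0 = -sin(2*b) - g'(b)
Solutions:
 g(b) = C1 + cos(2*b)/2


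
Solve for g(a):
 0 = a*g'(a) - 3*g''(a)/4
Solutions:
 g(a) = C1 + C2*erfi(sqrt(6)*a/3)


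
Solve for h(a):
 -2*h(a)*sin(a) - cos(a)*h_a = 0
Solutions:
 h(a) = C1*cos(a)^2


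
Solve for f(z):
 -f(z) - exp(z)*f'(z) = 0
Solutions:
 f(z) = C1*exp(exp(-z))


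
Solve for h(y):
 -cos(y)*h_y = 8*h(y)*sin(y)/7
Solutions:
 h(y) = C1*cos(y)^(8/7)


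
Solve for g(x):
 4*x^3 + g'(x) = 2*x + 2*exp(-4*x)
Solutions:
 g(x) = C1 - x^4 + x^2 - exp(-4*x)/2


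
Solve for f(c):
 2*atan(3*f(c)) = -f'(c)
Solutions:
 Integral(1/atan(3*_y), (_y, f(c))) = C1 - 2*c


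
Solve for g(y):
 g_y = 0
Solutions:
 g(y) = C1


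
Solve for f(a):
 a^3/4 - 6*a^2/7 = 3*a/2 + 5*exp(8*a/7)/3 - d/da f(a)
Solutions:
 f(a) = C1 - a^4/16 + 2*a^3/7 + 3*a^2/4 + 35*exp(8*a/7)/24


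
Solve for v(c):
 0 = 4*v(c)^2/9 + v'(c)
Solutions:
 v(c) = 9/(C1 + 4*c)


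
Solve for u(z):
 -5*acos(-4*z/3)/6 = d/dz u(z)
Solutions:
 u(z) = C1 - 5*z*acos(-4*z/3)/6 - 5*sqrt(9 - 16*z^2)/24


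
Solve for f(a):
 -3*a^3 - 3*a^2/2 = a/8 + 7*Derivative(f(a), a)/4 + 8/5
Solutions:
 f(a) = C1 - 3*a^4/7 - 2*a^3/7 - a^2/28 - 32*a/35


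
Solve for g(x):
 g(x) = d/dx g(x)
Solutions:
 g(x) = C1*exp(x)


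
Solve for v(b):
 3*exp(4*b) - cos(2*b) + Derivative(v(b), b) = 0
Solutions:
 v(b) = C1 - 3*exp(4*b)/4 + sin(2*b)/2


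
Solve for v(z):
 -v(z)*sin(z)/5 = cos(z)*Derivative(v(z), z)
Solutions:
 v(z) = C1*cos(z)^(1/5)


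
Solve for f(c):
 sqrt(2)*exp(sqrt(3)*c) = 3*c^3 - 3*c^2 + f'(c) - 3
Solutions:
 f(c) = C1 - 3*c^4/4 + c^3 + 3*c + sqrt(6)*exp(sqrt(3)*c)/3


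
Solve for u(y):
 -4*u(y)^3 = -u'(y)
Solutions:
 u(y) = -sqrt(2)*sqrt(-1/(C1 + 4*y))/2
 u(y) = sqrt(2)*sqrt(-1/(C1 + 4*y))/2


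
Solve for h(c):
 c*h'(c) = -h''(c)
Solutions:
 h(c) = C1 + C2*erf(sqrt(2)*c/2)


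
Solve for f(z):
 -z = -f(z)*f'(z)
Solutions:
 f(z) = -sqrt(C1 + z^2)
 f(z) = sqrt(C1 + z^2)


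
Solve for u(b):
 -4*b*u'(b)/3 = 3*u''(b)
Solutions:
 u(b) = C1 + C2*erf(sqrt(2)*b/3)


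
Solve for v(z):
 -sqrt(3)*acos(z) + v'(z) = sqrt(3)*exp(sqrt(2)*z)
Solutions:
 v(z) = C1 + sqrt(3)*(z*acos(z) - sqrt(1 - z^2)) + sqrt(6)*exp(sqrt(2)*z)/2


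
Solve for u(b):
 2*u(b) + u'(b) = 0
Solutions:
 u(b) = C1*exp(-2*b)


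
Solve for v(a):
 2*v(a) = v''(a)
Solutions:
 v(a) = C1*exp(-sqrt(2)*a) + C2*exp(sqrt(2)*a)


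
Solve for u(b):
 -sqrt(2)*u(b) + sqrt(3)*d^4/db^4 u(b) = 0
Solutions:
 u(b) = C1*exp(-2^(1/8)*3^(7/8)*b/3) + C2*exp(2^(1/8)*3^(7/8)*b/3) + C3*sin(2^(1/8)*3^(7/8)*b/3) + C4*cos(2^(1/8)*3^(7/8)*b/3)


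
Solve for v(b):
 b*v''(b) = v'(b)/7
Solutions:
 v(b) = C1 + C2*b^(8/7)


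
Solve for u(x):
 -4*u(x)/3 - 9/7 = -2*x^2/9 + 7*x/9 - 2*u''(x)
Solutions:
 u(x) = C1*exp(-sqrt(6)*x/3) + C2*exp(sqrt(6)*x/3) + x^2/6 - 7*x/12 - 13/28


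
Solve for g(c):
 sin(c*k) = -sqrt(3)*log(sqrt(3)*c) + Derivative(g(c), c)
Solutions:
 g(c) = C1 + sqrt(3)*c*(log(c) - 1) + sqrt(3)*c*log(3)/2 + Piecewise((-cos(c*k)/k, Ne(k, 0)), (0, True))


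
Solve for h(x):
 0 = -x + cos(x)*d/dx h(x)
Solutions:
 h(x) = C1 + Integral(x/cos(x), x)


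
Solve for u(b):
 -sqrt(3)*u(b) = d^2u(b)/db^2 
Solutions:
 u(b) = C1*sin(3^(1/4)*b) + C2*cos(3^(1/4)*b)


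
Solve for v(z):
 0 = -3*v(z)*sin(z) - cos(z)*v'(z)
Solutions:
 v(z) = C1*cos(z)^3


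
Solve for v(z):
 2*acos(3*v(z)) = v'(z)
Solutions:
 Integral(1/acos(3*_y), (_y, v(z))) = C1 + 2*z


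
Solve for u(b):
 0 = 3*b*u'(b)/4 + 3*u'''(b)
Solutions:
 u(b) = C1 + Integral(C2*airyai(-2^(1/3)*b/2) + C3*airybi(-2^(1/3)*b/2), b)


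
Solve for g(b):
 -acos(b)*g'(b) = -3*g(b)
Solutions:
 g(b) = C1*exp(3*Integral(1/acos(b), b))


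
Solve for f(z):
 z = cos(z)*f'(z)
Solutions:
 f(z) = C1 + Integral(z/cos(z), z)


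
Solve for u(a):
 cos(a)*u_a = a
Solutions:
 u(a) = C1 + Integral(a/cos(a), a)


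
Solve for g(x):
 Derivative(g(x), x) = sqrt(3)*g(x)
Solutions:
 g(x) = C1*exp(sqrt(3)*x)
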